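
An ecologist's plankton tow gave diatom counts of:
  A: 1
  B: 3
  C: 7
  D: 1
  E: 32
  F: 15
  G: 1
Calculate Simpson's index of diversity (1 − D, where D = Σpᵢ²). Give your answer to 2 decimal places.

Total N = 1+3+7+1+32+15+1 = 60, so the proportions are 0.0167, 0.05, 0.1167, 0.0167, 0.5333, 0.25, 0.0167 (working shown to 4 dp, full precision carried).
D = 0.0167² + 0.05² + 0.1167² + 0.0167² + 0.5333² + 0.25² + 0.0167² = 0.0003 + 0.0025 + 0.0136 + 0.0003 + 0.2844 + 0.0625 + 0.0003 = 0.3639.
So 1 − D = 0.6361, i.e. 0.64 to 2 decimal places.

0.64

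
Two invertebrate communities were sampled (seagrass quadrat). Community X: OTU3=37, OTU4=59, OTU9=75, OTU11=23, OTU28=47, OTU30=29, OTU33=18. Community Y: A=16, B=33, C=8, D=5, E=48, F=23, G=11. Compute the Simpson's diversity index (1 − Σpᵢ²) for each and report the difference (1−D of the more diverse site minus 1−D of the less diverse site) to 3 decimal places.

0.038

Community X: N=288, proportions 0.128472, 0.204861, 0.260417, 0.079861, 0.163194, 0.100694, 0.0625, giving 1−D = 0.826654 (working shown to 6 dp, full precision carried).
Community Y: N=144, proportions 0.111111, 0.229167, 0.055556, 0.034722, 0.333333, 0.159722, 0.076389, giving 1−D = 0.788387.
Difference = |0.826654 − 0.788387| = 0.038267, i.e. 0.038 to 3 decimal places.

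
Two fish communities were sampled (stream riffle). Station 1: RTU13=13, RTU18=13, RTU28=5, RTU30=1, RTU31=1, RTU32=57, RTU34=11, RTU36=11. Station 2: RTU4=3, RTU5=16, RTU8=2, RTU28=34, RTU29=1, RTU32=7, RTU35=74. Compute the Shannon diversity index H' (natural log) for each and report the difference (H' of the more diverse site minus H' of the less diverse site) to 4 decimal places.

Station 1: N=112, proportions 0.116071, 0.116071, 0.044643, 0.008929, 0.008929, 0.508929, 0.098214, 0.098214, giving H' = 1.522575 (working shown to 6 dp, full precision carried).
Station 2: N=137, proportions 0.021898, 0.116788, 0.014599, 0.248175, 0.007299, 0.051095, 0.540146, giving H' = 1.262594.
Difference = |1.522575 − 1.262594| = 0.259981, i.e. 0.2600 to 4 decimal places.

0.2600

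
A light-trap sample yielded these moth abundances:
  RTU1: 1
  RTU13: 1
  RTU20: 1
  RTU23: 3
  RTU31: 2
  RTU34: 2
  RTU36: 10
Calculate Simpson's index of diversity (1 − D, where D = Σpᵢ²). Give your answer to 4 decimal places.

Total N = 1+1+1+3+2+2+10 = 20, so the proportions are 0.05, 0.05, 0.05, 0.15, 0.1, 0.1, 0.5 (working shown to 6 dp, full precision carried).
D = 0.05² + 0.05² + 0.05² + 0.15² + 0.1² + 0.1² + 0.5² = 0.002500 + 0.002500 + 0.002500 + 0.022500 + 0.010000 + 0.010000 + 0.250000 = 0.300000.
So 1 − D = 0.700000, i.e. 0.7000 to 4 decimal places.

0.7000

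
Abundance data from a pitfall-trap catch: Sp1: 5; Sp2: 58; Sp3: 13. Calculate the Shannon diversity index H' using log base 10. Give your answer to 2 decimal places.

0.30

Total N = 5+58+13 = 76, so the proportions are 0.0658, 0.7632, 0.1711 (working shown to 4 dp, full precision carried).
Each pᵢ log₁₀ pᵢ term: 0.0658×(-1.1818)=-0.0778, 0.7632×(-0.1174)=-0.0896, 0.1711×(-0.7669)=-0.1312.
Sum = -0.2985, so H' = 0.30.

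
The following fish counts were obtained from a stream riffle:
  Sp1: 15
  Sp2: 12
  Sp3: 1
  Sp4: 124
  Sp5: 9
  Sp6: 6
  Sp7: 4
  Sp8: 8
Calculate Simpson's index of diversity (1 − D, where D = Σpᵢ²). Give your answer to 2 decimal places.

0.50

Total N = 15+12+1+124+9+6+4+8 = 179, so the proportions are 0.0838, 0.067, 0.0056, 0.6927, 0.0503, 0.0335, 0.0223, 0.0447 (working shown to 4 dp, full precision carried).
D = 0.0838² + 0.067² + 0.0056² + 0.6927² + 0.0503² + 0.0335² + 0.0223² + 0.0447² = 0.0070 + 0.0045 + 0.0000 + 0.4799 + 0.0025 + 0.0011 + 0.0005 + 0.0020 = 0.4976.
So 1 − D = 0.5024, i.e. 0.50 to 2 decimal places.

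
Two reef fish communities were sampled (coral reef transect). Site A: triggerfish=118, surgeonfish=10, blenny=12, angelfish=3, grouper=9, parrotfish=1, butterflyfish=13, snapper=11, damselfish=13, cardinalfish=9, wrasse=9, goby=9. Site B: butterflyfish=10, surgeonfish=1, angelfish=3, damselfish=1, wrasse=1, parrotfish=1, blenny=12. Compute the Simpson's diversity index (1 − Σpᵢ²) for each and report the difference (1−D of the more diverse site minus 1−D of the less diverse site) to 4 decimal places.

Site A: N=217, proportions 0.543779, 0.046083, 0.0553, 0.013825, 0.041475, 0.004608, 0.059908, 0.050691, 0.059908, 0.041475, 0.041475, 0.041475, giving 1−D = 0.682282 (working shown to 6 dp, full precision carried).
Site B: N=29, proportions 0.344828, 0.034483, 0.103448, 0.034483, 0.034483, 0.034483, 0.413793, giving 1−D = 0.694411.
Difference = |0.682282 − 0.694411| = 0.012129, i.e. 0.0121 to 4 decimal places.

0.0121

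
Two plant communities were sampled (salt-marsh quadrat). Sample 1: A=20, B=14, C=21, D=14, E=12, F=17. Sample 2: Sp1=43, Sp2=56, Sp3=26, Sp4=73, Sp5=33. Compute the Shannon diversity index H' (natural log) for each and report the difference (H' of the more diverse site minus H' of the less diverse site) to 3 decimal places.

0.227

Sample 1: N=98, proportions 0.20408, 0.14286, 0.21429, 0.14286, 0.12245, 0.17347, giving H' = 1.77143 (working shown to 5 dp, full precision carried).
Sample 2: N=231, proportions 0.18615, 0.24242, 0.11255, 0.31602, 0.14286, giving H' = 1.54437.
Difference = |1.77143 − 1.54437| = 0.22706, i.e. 0.227 to 3 decimal places.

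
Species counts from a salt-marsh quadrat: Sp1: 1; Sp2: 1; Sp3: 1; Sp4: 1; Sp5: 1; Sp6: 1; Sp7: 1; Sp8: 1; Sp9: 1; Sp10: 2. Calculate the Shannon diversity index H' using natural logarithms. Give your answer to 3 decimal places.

2.272

Total N = 1+1+1+1+1+1+1+1+1+2 = 11, so the proportions are 0.09091, 0.09091, 0.09091, 0.09091, 0.09091, 0.09091, 0.09091, 0.09091, 0.09091, 0.18182 (working shown to 5 dp, full precision carried).
Each pᵢ ln pᵢ term: 0.09091×(-2.39790)=-0.21799, 0.09091×(-2.39790)=-0.21799, 0.09091×(-2.39790)=-0.21799, 0.09091×(-2.39790)=-0.21799, 0.09091×(-2.39790)=-0.21799, 0.09091×(-2.39790)=-0.21799, 0.09091×(-2.39790)=-0.21799, 0.09091×(-2.39790)=-0.21799, 0.09091×(-2.39790)=-0.21799, 0.18182×(-1.70475)=-0.30995.
Sum = -2.27187, so H' = 2.272.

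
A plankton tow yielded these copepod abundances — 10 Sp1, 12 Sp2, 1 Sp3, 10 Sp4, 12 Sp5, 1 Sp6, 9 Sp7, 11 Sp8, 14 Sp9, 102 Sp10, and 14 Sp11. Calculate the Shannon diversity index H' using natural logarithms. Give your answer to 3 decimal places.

1.720

Total N = 10+12+1+10+12+1+9+11+14+102+14 = 196, so the proportions are 0.05102, 0.06122, 0.0051, 0.05102, 0.06122, 0.0051, 0.04592, 0.05612, 0.07143, 0.52041, 0.07143 (working shown to 5 dp, full precision carried).
Each pᵢ ln pᵢ term: 0.05102×(-2.97553)=-0.15181, 0.06122×(-2.79321)=-0.17101, 0.0051×(-5.27811)=-0.02693, 0.05102×(-2.97553)=-0.15181, 0.06122×(-2.79321)=-0.17101, 0.0051×(-5.27811)=-0.02693, 0.04592×(-3.08089)=-0.14147, 0.05612×(-2.88022)=-0.16164, 0.07143×(-2.63906)=-0.18850, 0.52041×(-0.65314)=-0.33990, 0.07143×(-2.63906)=-0.18850.
Sum = -1.71953, so H' = 1.720.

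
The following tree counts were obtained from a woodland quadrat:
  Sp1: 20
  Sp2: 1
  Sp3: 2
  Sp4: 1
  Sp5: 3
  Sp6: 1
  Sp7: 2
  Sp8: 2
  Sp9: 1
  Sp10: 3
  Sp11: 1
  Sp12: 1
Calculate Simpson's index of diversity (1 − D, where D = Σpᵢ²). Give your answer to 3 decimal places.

0.698

Total N = 20+1+2+1+3+1+2+2+1+3+1+1 = 38, so the proportions are 0.52632, 0.02632, 0.05263, 0.02632, 0.07895, 0.02632, 0.05263, 0.05263, 0.02632, 0.07895, 0.02632, 0.02632 (working shown to 5 dp, full precision carried).
D = 0.52632² + 0.02632² + 0.05263² + 0.02632² + 0.07895² + 0.02632² + 0.05263² + 0.05263² + 0.02632² + 0.07895² + 0.02632² + 0.02632² = 0.27701 + 0.00069 + 0.00277 + 0.00069 + 0.00623 + 0.00069 + 0.00277 + 0.00277 + 0.00069 + 0.00623 + 0.00069 + 0.00069 = 0.30194.
So 1 − D = 0.69806, i.e. 0.698 to 3 decimal places.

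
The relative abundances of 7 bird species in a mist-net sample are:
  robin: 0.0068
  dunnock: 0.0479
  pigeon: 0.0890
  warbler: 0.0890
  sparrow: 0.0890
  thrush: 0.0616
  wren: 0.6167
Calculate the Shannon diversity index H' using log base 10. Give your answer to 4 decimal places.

Each pᵢ log₁₀ pᵢ term (working shown to 6 dp, full precision carried): 0.0068×(-2.167491)=-0.014739, 0.0479×(-1.319664)=-0.063212, 0.089×(-1.050610)=-0.093504, 0.089×(-1.050610)=-0.093504, 0.089×(-1.050610)=-0.093504, 0.0616×(-1.210419)=-0.074562, 0.6167×(-0.209926)=-0.129461.
Sum = -0.562487, so H' = 0.5625.

0.5625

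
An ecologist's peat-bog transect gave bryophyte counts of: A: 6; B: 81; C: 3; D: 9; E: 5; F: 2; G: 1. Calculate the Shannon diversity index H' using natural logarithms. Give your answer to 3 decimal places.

0.942

Total N = 6+81+3+9+5+2+1 = 107, so the proportions are 0.05607, 0.75701, 0.02804, 0.08411, 0.04673, 0.01869, 0.00935 (working shown to 5 dp, full precision carried).
Each pᵢ ln pᵢ term: 0.05607×(-2.88107)=-0.16156, 0.75701×(-0.27838)=-0.21074, 0.02804×(-3.57422)=-0.10021, 0.08411×(-2.47560)=-0.20823, 0.04673×(-3.06339)=-0.14315, 0.01869×(-3.97968)=-0.07439, 0.00935×(-4.67283)=-0.04367.
Sum = -0.94194, so H' = 0.942.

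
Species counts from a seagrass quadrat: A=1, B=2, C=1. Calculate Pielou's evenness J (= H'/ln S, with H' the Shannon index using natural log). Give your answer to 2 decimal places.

0.95

Total N = 1+2+1 = 4, so the proportions are 0.25, 0.5, 0.25 (working shown to 4 dp, full precision carried).
H' = −Σ pᵢ ln pᵢ = −((-0.3466) + (-0.3466) + (-0.3466)) = 1.0397.
With S = 3 species, ln S = 1.0986, so J = 1.0397/1.0986 = 0.9464, i.e. 0.95 to 2 decimal places.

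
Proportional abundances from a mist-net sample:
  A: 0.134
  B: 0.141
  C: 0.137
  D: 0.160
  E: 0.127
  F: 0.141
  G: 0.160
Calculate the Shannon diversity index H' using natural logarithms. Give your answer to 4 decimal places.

Each pᵢ ln pᵢ term (working shown to 6 dp, full precision carried): 0.134×(-2.009915)=-0.269329, 0.141×(-1.958995)=-0.276218, 0.137×(-1.987774)=-0.272325, 0.16×(-1.832581)=-0.293213, 0.127×(-2.063568)=-0.262073, 0.141×(-1.958995)=-0.276218, 0.16×(-1.832581)=-0.293213.
Sum = -1.942590, so H' = 1.9426.

1.9426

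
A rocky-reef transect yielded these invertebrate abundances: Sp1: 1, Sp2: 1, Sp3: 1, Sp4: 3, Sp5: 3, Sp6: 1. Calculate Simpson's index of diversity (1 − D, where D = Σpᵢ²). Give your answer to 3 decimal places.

Total N = 1+1+1+3+3+1 = 10, so the proportions are 0.1, 0.1, 0.1, 0.3, 0.3, 0.1 (working shown to 5 dp, full precision carried).
D = 0.1² + 0.1² + 0.1² + 0.3² + 0.3² + 0.1² = 0.01000 + 0.01000 + 0.01000 + 0.09000 + 0.09000 + 0.01000 = 0.22000.
So 1 − D = 0.78000, i.e. 0.780 to 3 decimal places.

0.780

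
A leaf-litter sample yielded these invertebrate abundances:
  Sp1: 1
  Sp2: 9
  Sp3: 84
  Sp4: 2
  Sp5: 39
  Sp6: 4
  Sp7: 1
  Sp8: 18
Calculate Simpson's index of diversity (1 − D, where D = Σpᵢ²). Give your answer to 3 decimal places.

Total N = 1+9+84+2+39+4+1+18 = 158, so the proportions are 0.00633, 0.05696, 0.53165, 0.01266, 0.24684, 0.02532, 0.00633, 0.11392 (working shown to 5 dp, full precision carried).
D = 0.00633² + 0.05696² + 0.53165² + 0.01266² + 0.24684² + 0.02532² + 0.00633² + 0.11392² = 0.00004 + 0.00324 + 0.28265 + 0.00016 + 0.06093 + 0.00064 + 0.00004 + 0.01298 = 0.36068.
So 1 − D = 0.63932, i.e. 0.639 to 3 decimal places.

0.639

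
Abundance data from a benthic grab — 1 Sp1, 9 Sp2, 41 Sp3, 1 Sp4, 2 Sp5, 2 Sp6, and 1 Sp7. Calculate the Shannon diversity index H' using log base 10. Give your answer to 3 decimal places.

Total N = 1+9+41+1+2+2+1 = 57, so the proportions are 0.01754, 0.15789, 0.7193, 0.01754, 0.03509, 0.03509, 0.01754 (working shown to 5 dp, full precision carried).
Each pᵢ log₁₀ pᵢ term: 0.01754×(-1.75587)=-0.03080, 0.15789×(-0.80163)=-0.12657, 0.7193×(-0.14309)=-0.10293, 0.01754×(-1.75587)=-0.03080, 0.03509×(-1.45484)=-0.05105, 0.03509×(-1.45484)=-0.05105, 0.01754×(-1.75587)=-0.03080.
Sum = -0.42401, so H' = 0.424.

0.424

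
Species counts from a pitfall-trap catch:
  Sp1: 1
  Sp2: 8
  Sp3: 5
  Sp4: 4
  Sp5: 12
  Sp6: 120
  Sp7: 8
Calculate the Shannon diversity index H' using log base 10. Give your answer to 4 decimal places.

0.4088

Total N = 1+8+5+4+12+120+8 = 158, so the proportions are 0.006329, 0.050633, 0.031646, 0.025316, 0.075949, 0.759494, 0.050633 (working shown to 6 dp, full precision carried).
Each pᵢ log₁₀ pᵢ term: 0.006329×(-2.198657)=-0.013916, 0.050633×(-1.295567)=-0.065598, 0.031646×(-1.499687)=-0.047458, 0.025316×(-1.596597)=-0.040420, 0.075949×(-1.119476)=-0.085023, 0.759494×(-0.119476)=-0.090741, 0.050633×(-1.295567)=-0.065598.
Sum = -0.408755, so H' = 0.4088.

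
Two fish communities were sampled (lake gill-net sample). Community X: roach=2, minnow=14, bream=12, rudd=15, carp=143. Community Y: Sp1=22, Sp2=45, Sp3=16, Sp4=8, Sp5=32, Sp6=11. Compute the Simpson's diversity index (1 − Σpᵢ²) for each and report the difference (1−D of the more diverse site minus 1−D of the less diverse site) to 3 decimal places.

Community X: N=186, proportions 0.01075, 0.07527, 0.06452, 0.08065, 0.76882, giving 1−D = 0.39247 (working shown to 5 dp, full precision carried).
Community Y: N=134, proportions 0.16418, 0.33582, 0.1194, 0.0597, 0.23881, 0.08209, giving 1−D = 0.77868.
Difference = |0.39247 − 0.77868| = 0.38621, i.e. 0.386 to 3 decimal places.

0.386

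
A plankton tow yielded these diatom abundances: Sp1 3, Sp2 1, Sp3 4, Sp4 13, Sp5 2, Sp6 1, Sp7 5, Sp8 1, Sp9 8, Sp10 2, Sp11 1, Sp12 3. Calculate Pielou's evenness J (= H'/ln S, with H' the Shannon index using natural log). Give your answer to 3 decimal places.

Total N = 3+1+4+13+2+1+5+1+8+2+1+3 = 44, so the proportions are 0.06818, 0.02273, 0.09091, 0.29545, 0.04545, 0.02273, 0.11364, 0.02273, 0.18182, 0.04545, 0.02273, 0.06818 (working shown to 5 dp, full precision carried).
H' = −Σ pᵢ ln pᵢ = −((-0.18311) + (-0.08600) + (-0.21799) + (-0.36023) + (-0.14050) + (-0.08600) + (-0.24713) + (-0.08600) + (-0.30995) + (-0.14050) + (-0.08600) + (-0.18311)) = 2.12654.
With S = 12 species, ln S = 2.48491, so J = 2.12654/2.48491 = 0.85578, i.e. 0.856 to 3 decimal places.

0.856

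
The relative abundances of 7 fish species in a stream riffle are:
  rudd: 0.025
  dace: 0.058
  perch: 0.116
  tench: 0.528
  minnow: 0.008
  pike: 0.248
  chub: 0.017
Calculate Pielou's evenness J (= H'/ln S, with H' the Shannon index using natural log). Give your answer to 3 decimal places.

H' = −Σ pᵢ ln pᵢ = −((-0.09222) + (-0.16514) + (-0.24988) + (-0.33721) + (-0.03863) + (-0.34579) + (-0.06927)) = 1.29815 (working shown to 5 dp, full precision carried).
With S = 7 species, ln S = 1.94591, so J = 1.29815/1.94591 = 0.66712, i.e. 0.667 to 3 decimal places.

0.667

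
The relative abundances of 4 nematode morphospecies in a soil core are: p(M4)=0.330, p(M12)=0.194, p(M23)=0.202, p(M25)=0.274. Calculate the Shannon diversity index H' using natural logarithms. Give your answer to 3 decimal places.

Each pᵢ ln pᵢ term (working shown to 5 dp, full precision carried): 0.33×(-1.10866)=-0.36586, 0.194×(-1.63990)=-0.31814, 0.202×(-1.59949)=-0.32310, 0.274×(-1.29463)=-0.35473.
Sum = -1.36182, so H' = 1.362.

1.362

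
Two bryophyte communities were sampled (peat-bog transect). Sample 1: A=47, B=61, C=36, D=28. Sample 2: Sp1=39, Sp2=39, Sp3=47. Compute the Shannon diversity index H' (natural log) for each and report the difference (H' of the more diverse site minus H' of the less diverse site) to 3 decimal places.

Sample 1: N=172, proportions 0.2732558, 0.3546512, 0.2093023, 0.1627907, giving H' = 1.3450023 (working shown to 7 dp, full precision carried).
Sample 2: N=125, proportions 0.312, 0.312, 0.376, giving H' = 1.0945958.
Difference = |1.3450023 − 1.0945958| = 0.2504065, i.e. 0.250 to 3 decimal places.

0.250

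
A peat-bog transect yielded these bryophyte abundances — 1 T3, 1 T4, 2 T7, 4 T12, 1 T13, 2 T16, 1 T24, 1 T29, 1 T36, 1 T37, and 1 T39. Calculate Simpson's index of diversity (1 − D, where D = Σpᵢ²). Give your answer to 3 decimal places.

0.875

Total N = 1+1+2+4+1+2+1+1+1+1+1 = 16, so the proportions are 0.0625, 0.0625, 0.125, 0.25, 0.0625, 0.125, 0.0625, 0.0625, 0.0625, 0.0625, 0.0625 (working shown to 5 dp, full precision carried).
D = 0.0625² + 0.0625² + 0.125² + 0.25² + 0.0625² + 0.125² + 0.0625² + 0.0625² + 0.0625² + 0.0625² + 0.0625² = 0.00391 + 0.00391 + 0.01562 + 0.06250 + 0.00391 + 0.01562 + 0.00391 + 0.00391 + 0.00391 + 0.00391 + 0.00391 = 0.12500.
So 1 − D = 0.87500, i.e. 0.875 to 3 decimal places.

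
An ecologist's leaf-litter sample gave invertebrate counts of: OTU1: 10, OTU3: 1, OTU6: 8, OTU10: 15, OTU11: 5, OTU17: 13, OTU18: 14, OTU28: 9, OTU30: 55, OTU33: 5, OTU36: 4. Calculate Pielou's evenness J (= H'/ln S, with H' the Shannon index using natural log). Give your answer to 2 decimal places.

0.82

Total N = 10+1+8+15+5+13+14+9+55+5+4 = 139, so the proportions are 0.0719, 0.0072, 0.0576, 0.1079, 0.036, 0.0935, 0.1007, 0.0647, 0.3957, 0.036, 0.0288 (working shown to 4 dp, full precision carried).
H' = −Σ pᵢ ln pᵢ = −((-0.1893) + (-0.0355) + (-0.1643) + (-0.2403) + (-0.1196) + (-0.2216) + (-0.2312) + (-0.1772) + (-0.3669) + (-0.1196) + (-0.1021)) = 1.9676.
With S = 11 species, ln S = 2.3979, so J = 1.9676/2.3979 = 0.8206, i.e. 0.82 to 2 decimal places.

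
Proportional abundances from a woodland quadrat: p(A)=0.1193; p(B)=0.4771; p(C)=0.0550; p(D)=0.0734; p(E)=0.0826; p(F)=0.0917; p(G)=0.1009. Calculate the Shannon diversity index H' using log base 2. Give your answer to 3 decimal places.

Each pᵢ log₂ pᵢ term (working shown to 5 dp, full precision carried): 0.1193×(-3.06733)=-0.36593, 0.4771×(-1.06764)=-0.50937, 0.055×(-4.18442)=-0.23014, 0.0734×(-3.76808)=-0.27658, 0.0826×(-3.59771)=-0.29717, 0.0917×(-3.44693)=-0.31608, 0.1009×(-3.30900)=-0.33388.
Sum = -2.32916, so H' = 2.329.

2.329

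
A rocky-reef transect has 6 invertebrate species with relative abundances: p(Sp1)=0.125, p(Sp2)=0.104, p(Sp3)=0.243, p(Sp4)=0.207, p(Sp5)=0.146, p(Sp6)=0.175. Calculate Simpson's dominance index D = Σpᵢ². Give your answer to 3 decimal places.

0.180

D = 0.125² + 0.104² + 0.243² + 0.207² + 0.146² + 0.175² = 0.01562 + 0.01082 + 0.05905 + 0.04285 + 0.02132 + 0.03062 = 0.18028 (working shown to 5 dp, full precision carried).
To 3 decimal places, D = 0.180.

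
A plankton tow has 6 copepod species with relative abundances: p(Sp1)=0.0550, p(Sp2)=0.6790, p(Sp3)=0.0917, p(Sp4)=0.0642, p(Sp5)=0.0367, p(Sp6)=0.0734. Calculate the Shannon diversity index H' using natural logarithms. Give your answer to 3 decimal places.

Each pᵢ ln pᵢ term (working shown to 5 dp, full precision carried): 0.055×(-2.90042)=-0.15952, 0.679×(-0.38713)=-0.26286, 0.0917×(-2.38923)=-0.21909, 0.0642×(-2.74575)=-0.17628, 0.0367×(-3.30498)=-0.12129, 0.0734×(-2.61183)=-0.19171.
Sum = -1.13076, so H' = 1.131.

1.131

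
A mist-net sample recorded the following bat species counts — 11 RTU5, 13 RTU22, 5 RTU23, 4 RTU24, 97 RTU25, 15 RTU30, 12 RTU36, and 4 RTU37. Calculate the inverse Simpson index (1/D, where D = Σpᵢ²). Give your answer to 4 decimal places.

Total N = 11+13+5+4+97+15+12+4 = 161, so the proportions are 0.068323, 0.0807453, 0.0310559, 0.0248447, 0.6024845, 0.0931677, 0.0745342, 0.0248447 (working shown to 7 dp, full precision carried).
D = 0.068323² + 0.0807453² + 0.0310559² + 0.0248447² + 0.6024845² + 0.0931677² + 0.0745342² + 0.0248447² = 0.0046680 + 0.0065198 + 0.0009645 + 0.0006173 + 0.3629875 + 0.0086802 + 0.0055553 + 0.0006173 = 0.3906099.
So 1/D = 2.560099, i.e. 2.5601 to 4 decimal places.

2.5601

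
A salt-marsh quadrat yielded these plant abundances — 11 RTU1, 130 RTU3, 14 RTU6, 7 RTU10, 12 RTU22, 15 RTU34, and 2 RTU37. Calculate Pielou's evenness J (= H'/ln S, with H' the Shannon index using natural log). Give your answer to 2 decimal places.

Total N = 11+130+14+7+12+15+2 = 191, so the proportions are 0.0576, 0.6806, 0.0733, 0.0366, 0.0628, 0.0785, 0.0105 (working shown to 4 dp, full precision carried).
H' = −Σ pᵢ ln pᵢ = −((-0.1644) + (-0.2619) + (-0.1915) + (-0.1212) + (-0.1739) + (-0.1998) + (-0.0477)) = 1.1604.
With S = 7 species, ln S = 1.9459, so J = 1.1604/1.9459 = 0.5963, i.e. 0.60 to 2 decimal places.

0.60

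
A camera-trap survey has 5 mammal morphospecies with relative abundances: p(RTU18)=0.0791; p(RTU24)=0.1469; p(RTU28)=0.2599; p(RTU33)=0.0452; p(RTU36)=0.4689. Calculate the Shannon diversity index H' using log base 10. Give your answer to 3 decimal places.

Each pᵢ log₁₀ pᵢ term (working shown to 5 dp, full precision carried): 0.0791×(-1.10182)=-0.08715, 0.1469×(-0.83298)=-0.12236, 0.2599×(-0.58519)=-0.15209, 0.0452×(-1.34486)=-0.06079, 0.4689×(-0.32892)=-0.15423.
Sum = -0.57663, so H' = 0.577.

0.577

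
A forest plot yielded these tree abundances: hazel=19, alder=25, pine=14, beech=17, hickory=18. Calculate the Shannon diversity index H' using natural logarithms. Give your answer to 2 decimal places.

Total N = 19+25+14+17+18 = 93, so the proportions are 0.2043, 0.2688, 0.1505, 0.1828, 0.1935 (working shown to 4 dp, full precision carried).
Each pᵢ ln pᵢ term: 0.2043×(-1.5882)=-0.3245, 0.2688×(-1.3137)=-0.3532, 0.1505×(-1.8935)=-0.2850, 0.1828×(-1.6994)=-0.3106, 0.1935×(-1.6422)=-0.3179.
Sum = -1.5912, so H' = 1.59.

1.59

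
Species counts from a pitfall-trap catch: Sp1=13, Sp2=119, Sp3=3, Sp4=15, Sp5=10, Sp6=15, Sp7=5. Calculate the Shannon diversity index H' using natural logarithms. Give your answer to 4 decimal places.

Total N = 13+119+3+15+10+15+5 = 180, so the proportions are 0.072222, 0.661111, 0.016667, 0.083333, 0.055556, 0.083333, 0.027778 (working shown to 6 dp, full precision carried).
Each pᵢ ln pᵢ term: 0.072222×(-2.628007)=-0.189801, 0.661111×(-0.413833)=-0.273590, 0.016667×(-4.094345)=-0.068239, 0.083333×(-2.484907)=-0.207076, 0.055556×(-2.890372)=-0.160576, 0.083333×(-2.484907)=-0.207076, 0.027778×(-3.583519)=-0.099542.
Sum = -1.205899, so H' = 1.2059.

1.2059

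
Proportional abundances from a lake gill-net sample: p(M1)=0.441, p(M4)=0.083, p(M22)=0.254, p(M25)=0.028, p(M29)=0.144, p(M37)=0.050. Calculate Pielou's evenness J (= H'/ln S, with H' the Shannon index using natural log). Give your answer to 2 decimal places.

0.81

H' = −Σ pᵢ ln pᵢ = −((-0.3611) + (-0.2066) + (-0.3481) + (-0.1001) + (-0.2791) + (-0.1498)) = 1.4447 (working shown to 4 dp, full precision carried).
With S = 6 species, ln S = 1.7918, so J = 1.4447/1.7918 = 0.8063, i.e. 0.81 to 2 decimal places.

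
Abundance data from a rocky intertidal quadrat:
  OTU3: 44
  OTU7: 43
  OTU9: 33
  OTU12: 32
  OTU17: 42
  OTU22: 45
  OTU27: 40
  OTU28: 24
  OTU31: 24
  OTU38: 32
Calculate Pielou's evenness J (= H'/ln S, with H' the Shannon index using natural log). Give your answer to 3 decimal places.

0.990

Total N = 44+43+33+32+42+45+40+24+24+32 = 359, so the proportions are 0.12256, 0.11978, 0.09192, 0.08914, 0.11699, 0.12535, 0.11142, 0.06685, 0.06685, 0.08914 (working shown to 5 dp, full precision carried).
H' = −Σ pᵢ ln pᵢ = −((-0.25728) + (-0.25418) + (-0.21940) + (-0.21550) + (-0.25102) + (-0.26031) + (-0.24451) + (-0.18085) + (-0.18085) + (-0.21550)) = 2.27939.
With S = 10 species, ln S = 2.30259, so J = 2.27939/2.30259 = 0.98993, i.e. 0.990 to 3 decimal places.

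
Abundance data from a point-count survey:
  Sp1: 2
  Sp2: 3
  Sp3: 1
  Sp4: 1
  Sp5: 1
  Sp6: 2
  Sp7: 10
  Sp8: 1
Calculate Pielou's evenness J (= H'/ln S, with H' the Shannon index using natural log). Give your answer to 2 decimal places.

0.80

Total N = 2+3+1+1+1+2+10+1 = 21, so the proportions are 0.0952, 0.1429, 0.0476, 0.0476, 0.0476, 0.0952, 0.4762, 0.0476 (working shown to 4 dp, full precision carried).
H' = −Σ pᵢ ln pᵢ = −((-0.2239) + (-0.2780) + (-0.1450) + (-0.1450) + (-0.1450) + (-0.2239) + (-0.3533) + (-0.1450)) = 1.6591.
With S = 8 species, ln S = 2.0794, so J = 1.6591/2.0794 = 0.7978, i.e. 0.80 to 2 decimal places.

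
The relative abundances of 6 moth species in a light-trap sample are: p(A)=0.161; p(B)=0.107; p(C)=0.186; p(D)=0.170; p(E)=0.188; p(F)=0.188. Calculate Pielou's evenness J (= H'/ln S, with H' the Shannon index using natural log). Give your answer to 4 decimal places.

H' = −Σ pᵢ ln pᵢ = −((-0.294042) + (-0.239137) + (-0.312854) + (-0.301233) + (-0.314207) + (-0.314207)) = 1.775680 (working shown to 6 dp, full precision carried).
With S = 6 species, ln S = 1.791759, so J = 1.775680/1.791759 = 0.991026, i.e. 0.9910 to 4 decimal places.

0.9910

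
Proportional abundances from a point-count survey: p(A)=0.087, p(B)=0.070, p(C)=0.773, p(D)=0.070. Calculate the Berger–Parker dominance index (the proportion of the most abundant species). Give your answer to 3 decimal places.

The largest proportion is 0.773, i.e. d = 0.773 to 3 decimal places.

0.773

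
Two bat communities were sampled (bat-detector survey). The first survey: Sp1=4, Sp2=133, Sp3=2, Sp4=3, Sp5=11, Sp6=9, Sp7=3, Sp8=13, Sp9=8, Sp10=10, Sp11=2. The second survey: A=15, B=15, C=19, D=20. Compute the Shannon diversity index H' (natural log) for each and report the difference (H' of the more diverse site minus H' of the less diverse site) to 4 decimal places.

0.0513

The first survey: N=198, proportions 0.020202, 0.6717172, 0.010101, 0.0151515, 0.0555556, 0.0454545, 0.0151515, 0.0656566, 0.040404, 0.0505051, 0.010101, giving H' = 1.3262293 (working shown to 7 dp, full precision carried).
The second survey: N=69, proportions 0.2173913, 0.2173913, 0.2753623, 0.2898551, giving H' = 1.3775776.
Difference = |1.3262293 − 1.3775776| = 0.0513483, i.e. 0.0513 to 4 decimal places.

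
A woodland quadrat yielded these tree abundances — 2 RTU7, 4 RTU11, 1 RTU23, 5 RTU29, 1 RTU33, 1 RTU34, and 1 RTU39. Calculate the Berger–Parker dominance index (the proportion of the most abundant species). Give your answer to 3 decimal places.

0.333

Total N = 2+4+1+5+1+1+1 = 15, so the proportions are 0.13333, 0.26667, 0.06667, 0.33333, 0.06667, 0.06667, 0.06667 (working shown to 5 dp, full precision carried).
The largest proportion is 0.33333, i.e. d = 0.333 to 3 decimal places.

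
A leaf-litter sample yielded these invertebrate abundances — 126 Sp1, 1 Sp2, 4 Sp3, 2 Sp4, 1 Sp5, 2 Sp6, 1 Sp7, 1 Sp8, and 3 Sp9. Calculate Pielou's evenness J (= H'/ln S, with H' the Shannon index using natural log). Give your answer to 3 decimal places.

Total N = 126+1+4+2+1+2+1+1+3 = 141, so the proportions are 0.89362, 0.00709, 0.02837, 0.01418, 0.00709, 0.01418, 0.00709, 0.00709, 0.02128 (working shown to 5 dp, full precision carried).
H' = −Σ pᵢ ln pᵢ = −((-0.10051) + (-0.03510) + (-0.10106) + (-0.06036) + (-0.03510) + (-0.06036) + (-0.03510) + (-0.03510) + (-0.08192)) = 0.54461.
With S = 9 species, ln S = 2.19722, so J = 0.54461/2.19722 = 0.24786, i.e. 0.248 to 3 decimal places.

0.248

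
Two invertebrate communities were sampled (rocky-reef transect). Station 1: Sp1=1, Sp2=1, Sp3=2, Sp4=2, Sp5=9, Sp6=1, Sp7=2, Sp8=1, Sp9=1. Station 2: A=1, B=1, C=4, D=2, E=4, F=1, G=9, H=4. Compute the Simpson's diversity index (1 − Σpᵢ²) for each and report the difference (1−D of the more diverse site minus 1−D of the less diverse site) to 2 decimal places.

0.04

Station 1: N=20, proportions 0.05, 0.05, 0.1, 0.1, 0.45, 0.05, 0.1, 0.05, 0.05, giving 1−D = 0.7550 (working shown to 4 dp, full precision carried).
Station 2: N=26, proportions 0.0385, 0.0385, 0.1538, 0.0769, 0.1538, 0.0385, 0.3462, 0.1538, giving 1−D = 0.7988.
Difference = |0.7550 − 0.7988| = 0.0438, i.e. 0.04 to 2 decimal places.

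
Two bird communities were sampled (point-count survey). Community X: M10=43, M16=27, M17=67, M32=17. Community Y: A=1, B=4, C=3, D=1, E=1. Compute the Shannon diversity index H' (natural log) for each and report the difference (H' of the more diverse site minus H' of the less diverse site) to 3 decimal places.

Community X: N=154, proportions 0.27922, 0.17532, 0.43506, 0.11039, giving H' = 1.26683 (working shown to 5 dp, full precision carried).
Community Y: N=10, proportions 0.1, 0.4, 0.3, 0.1, 0.1, giving H' = 1.41848.
Difference = |1.26683 − 1.41848| = 0.15165, i.e. 0.152 to 3 decimal places.

0.152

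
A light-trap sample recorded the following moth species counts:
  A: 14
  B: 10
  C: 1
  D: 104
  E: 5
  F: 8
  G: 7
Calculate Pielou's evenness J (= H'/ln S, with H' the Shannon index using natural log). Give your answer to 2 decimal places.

0.57

Total N = 14+10+1+104+5+8+7 = 149, so the proportions are 0.094, 0.0671, 0.0067, 0.698, 0.0336, 0.0537, 0.047 (working shown to 4 dp, full precision carried).
H' = −Σ pᵢ ln pᵢ = −((-0.2222) + (-0.1813) + (-0.0336) + (-0.2510) + (-0.1139) + (-0.1570) + (-0.1437)) = 1.1026.
With S = 7 species, ln S = 1.9459, so J = 1.1026/1.9459 = 0.5666, i.e. 0.57 to 2 decimal places.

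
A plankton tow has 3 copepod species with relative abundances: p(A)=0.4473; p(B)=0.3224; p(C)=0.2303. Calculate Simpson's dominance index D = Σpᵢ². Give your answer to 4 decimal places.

0.3571

D = 0.4473² + 0.3224² + 0.2303² = 0.200077 + 0.103942 + 0.053038 = 0.357057 (working shown to 6 dp, full precision carried).
To 4 decimal places, D = 0.3571.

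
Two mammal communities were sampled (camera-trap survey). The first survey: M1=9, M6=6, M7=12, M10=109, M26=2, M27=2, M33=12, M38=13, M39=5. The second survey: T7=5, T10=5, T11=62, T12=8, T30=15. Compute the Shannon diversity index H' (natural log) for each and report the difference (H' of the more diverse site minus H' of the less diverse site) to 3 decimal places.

0.249

The first survey: N=170, proportions 0.05294, 0.03529, 0.07059, 0.64118, 0.01176, 0.01176, 0.07059, 0.07647, 0.02941, giving H' = 1.33766 (working shown to 5 dp, full precision carried).
The second survey: N=95, proportions 0.05263, 0.05263, 0.65263, 0.08421, 0.15789, giving H' = 1.08827.
Difference = |1.33766 − 1.08827| = 0.24939, i.e. 0.249 to 3 decimal places.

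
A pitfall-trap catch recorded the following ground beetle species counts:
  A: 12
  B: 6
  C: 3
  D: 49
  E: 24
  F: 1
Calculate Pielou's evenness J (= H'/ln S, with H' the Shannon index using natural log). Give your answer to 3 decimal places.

0.715

Total N = 12+6+3+49+24+1 = 95, so the proportions are 0.12632, 0.06316, 0.03158, 0.51579, 0.25263, 0.01053 (working shown to 5 dp, full precision carried).
H' = −Σ pᵢ ln pᵢ = −((-0.26134) + (-0.17445) + (-0.10911) + (-0.34148) + (-0.34758) + (-0.04794)) = 1.28190.
With S = 6 species, ln S = 1.79176, so J = 1.28190/1.79176 = 0.71544, i.e. 0.715 to 3 decimal places.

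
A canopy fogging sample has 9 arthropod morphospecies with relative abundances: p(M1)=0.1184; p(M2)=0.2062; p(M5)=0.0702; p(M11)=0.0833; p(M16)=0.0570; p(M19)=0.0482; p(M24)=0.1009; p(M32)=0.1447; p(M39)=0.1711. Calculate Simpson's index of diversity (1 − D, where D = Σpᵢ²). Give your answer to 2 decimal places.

0.87

D = 0.1184² + 0.2062² + 0.0702² + 0.0833² + 0.057² + 0.0482² + 0.1009² + 0.1447² + 0.1711² = 0.0140 + 0.0425 + 0.0049 + 0.0069 + 0.0032 + 0.0023 + 0.0102 + 0.0209 + 0.0293 = 0.1344 (working shown to 4 dp, full precision carried).
So 1 − D = 0.8656, i.e. 0.87 to 2 decimal places.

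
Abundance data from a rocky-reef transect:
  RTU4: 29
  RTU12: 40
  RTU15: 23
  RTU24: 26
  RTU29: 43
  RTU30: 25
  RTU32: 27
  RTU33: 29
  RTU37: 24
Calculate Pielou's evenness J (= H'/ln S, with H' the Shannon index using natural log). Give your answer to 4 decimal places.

Total N = 29+40+23+26+43+25+27+29+24 = 266, so the proportions are 0.109023, 0.150376, 0.086466, 0.097744, 0.161654, 0.093985, 0.101504, 0.109023, 0.090226 (working shown to 6 dp, full precision carried).
H' = −Σ pᵢ ln pᵢ = −((-0.241616) + (-0.284905) + (-0.211669) + (-0.227295) + (-0.294582) + (-0.222239) + (-0.232206) + (-0.241616) + (-0.217032)) = 2.173159.
With S = 9 species, ln S = 2.197225, so J = 2.173159/2.197225 = 0.989047, i.e. 0.9890 to 4 decimal places.

0.9890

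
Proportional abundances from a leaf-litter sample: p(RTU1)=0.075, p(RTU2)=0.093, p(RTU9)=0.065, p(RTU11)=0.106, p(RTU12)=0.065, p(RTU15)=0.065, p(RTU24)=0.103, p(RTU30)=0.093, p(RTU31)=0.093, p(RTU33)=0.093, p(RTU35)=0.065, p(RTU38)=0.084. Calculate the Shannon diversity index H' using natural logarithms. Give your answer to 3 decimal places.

2.469

Each pᵢ ln pᵢ term (working shown to 5 dp, full precision carried): 0.075×(-2.59027)=-0.19427, 0.093×(-2.37516)=-0.22089, 0.065×(-2.73337)=-0.17767, 0.106×(-2.24432)=-0.23790, 0.065×(-2.73337)=-0.17767, 0.065×(-2.73337)=-0.17767, 0.103×(-2.27303)=-0.23412, 0.093×(-2.37516)=-0.22089, 0.093×(-2.37516)=-0.22089, 0.093×(-2.37516)=-0.22089, 0.065×(-2.73337)=-0.17767, 0.084×(-2.47694)=-0.20806.
Sum = -2.46859, so H' = 2.469.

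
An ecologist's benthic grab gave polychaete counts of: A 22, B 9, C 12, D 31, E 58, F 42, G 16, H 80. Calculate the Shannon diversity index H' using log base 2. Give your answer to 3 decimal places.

2.672

Total N = 22+9+12+31+58+42+16+80 = 270, so the proportions are 0.08148, 0.03333, 0.04444, 0.11481, 0.21481, 0.15556, 0.05926, 0.2963 (working shown to 5 dp, full precision carried).
Each pᵢ log₂ pᵢ term: 0.08148×(-3.61738)=-0.29475, 0.03333×(-4.90689)=-0.16356, 0.04444×(-4.49185)=-0.19964, 0.11481×(-3.12262)=-0.35852, 0.21481×(-2.21883)=-0.47664, 0.15556×(-2.68450)=-0.41759, 0.05926×(-4.07682)=-0.24159, 0.2963×(-1.75489)=-0.51997.
Sum = -2.67226, so H' = 2.672.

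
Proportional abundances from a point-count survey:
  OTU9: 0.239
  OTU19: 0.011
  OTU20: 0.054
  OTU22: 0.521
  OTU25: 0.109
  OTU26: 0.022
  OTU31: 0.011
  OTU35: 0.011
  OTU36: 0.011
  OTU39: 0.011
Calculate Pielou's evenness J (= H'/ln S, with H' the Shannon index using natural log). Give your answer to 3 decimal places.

0.614

H' = −Σ pᵢ ln pᵢ = −((-0.34208) + (-0.04961) + (-0.15761) + (-0.33969) + (-0.24159) + (-0.08397) + (-0.04961) + (-0.04961) + (-0.04961) + (-0.04961)) = 1.41299 (working shown to 5 dp, full precision carried).
With S = 10 species, ln S = 2.30259, so J = 1.41299/2.30259 = 0.61365, i.e. 0.614 to 3 decimal places.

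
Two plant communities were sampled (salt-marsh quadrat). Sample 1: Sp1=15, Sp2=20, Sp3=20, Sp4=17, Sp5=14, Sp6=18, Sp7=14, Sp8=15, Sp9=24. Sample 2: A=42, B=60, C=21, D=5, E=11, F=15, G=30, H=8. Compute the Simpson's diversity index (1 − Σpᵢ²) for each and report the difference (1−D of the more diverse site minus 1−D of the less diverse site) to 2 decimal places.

0.08

Sample 1: N=157, proportions 0.0955, 0.1274, 0.1274, 0.1083, 0.0892, 0.1146, 0.0892, 0.0955, 0.1529, giving 1−D = 0.8851 (working shown to 4 dp, full precision carried).
Sample 2: N=192, proportions 0.2188, 0.3125, 0.1094, 0.026, 0.0573, 0.0781, 0.1562, 0.0417, giving 1−D = 0.8063.
Difference = |0.8851 − 0.8063| = 0.0788, i.e. 0.08 to 2 decimal places.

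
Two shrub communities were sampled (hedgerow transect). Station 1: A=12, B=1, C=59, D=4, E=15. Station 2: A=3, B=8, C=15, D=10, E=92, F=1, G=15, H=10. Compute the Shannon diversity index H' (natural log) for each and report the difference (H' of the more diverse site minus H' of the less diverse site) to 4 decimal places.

Station 1: N=91, proportions 0.1318681, 0.010989, 0.6483516, 0.043956, 0.1648352, giving H' = 1.0321835 (working shown to 7 dp, full precision carried).
Station 2: N=154, proportions 0.0194805, 0.0519481, 0.0974026, 0.0649351, 0.5974026, 0.0064935, 0.0974026, 0.0649351, giving H' = 1.3796206.
Difference = |1.0321835 − 1.3796206| = 0.3474371, i.e. 0.3474 to 4 decimal places.

0.3474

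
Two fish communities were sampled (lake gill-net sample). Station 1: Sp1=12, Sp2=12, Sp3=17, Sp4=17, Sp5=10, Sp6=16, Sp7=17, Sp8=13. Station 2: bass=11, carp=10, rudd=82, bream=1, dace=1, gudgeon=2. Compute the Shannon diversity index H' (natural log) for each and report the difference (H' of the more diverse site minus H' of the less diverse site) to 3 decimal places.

1.241

Station 1: N=114, proportions 0.10526, 0.10526, 0.14912, 0.14912, 0.08772, 0.14035, 0.14912, 0.11404, giving H' = 2.06196 (working shown to 5 dp, full precision carried).
Station 2: N=107, proportions 0.1028, 0.09346, 0.76636, 0.00935, 0.00935, 0.01869, giving H' = 0.82105.
Difference = |2.06196 − 0.82105| = 1.24091, i.e. 1.241 to 3 decimal places.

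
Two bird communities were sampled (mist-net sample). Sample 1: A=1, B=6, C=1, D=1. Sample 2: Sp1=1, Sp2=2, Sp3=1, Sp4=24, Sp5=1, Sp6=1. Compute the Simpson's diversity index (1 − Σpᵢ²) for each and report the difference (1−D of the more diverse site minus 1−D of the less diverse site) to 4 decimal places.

Sample 1: N=9, proportions 0.1111111, 0.6666667, 0.1111111, 0.1111111, giving 1−D = 0.5185185 (working shown to 7 dp, full precision carried).
Sample 2: N=30, proportions 0.0333333, 0.0666667, 0.0333333, 0.8, 0.0333333, 0.0333333, giving 1−D = 0.3511111.
Difference = |0.5185185 − 0.3511111| = 0.1674074, i.e. 0.1674 to 4 decimal places.

0.1674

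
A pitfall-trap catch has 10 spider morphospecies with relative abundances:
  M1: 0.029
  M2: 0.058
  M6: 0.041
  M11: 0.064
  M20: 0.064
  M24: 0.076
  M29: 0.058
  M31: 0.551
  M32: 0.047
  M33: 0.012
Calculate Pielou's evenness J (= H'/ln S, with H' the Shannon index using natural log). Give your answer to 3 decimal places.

0.711

H' = −Σ pᵢ ln pᵢ = −((-0.10267) + (-0.16514) + (-0.13096) + (-0.17593) + (-0.17593) + (-0.19585) + (-0.16514) + (-0.32841) + (-0.14371) + (-0.05307)) = 1.63682 (working shown to 5 dp, full precision carried).
With S = 10 species, ln S = 2.30259, so J = 1.63682/2.30259 = 0.71086, i.e. 0.711 to 3 decimal places.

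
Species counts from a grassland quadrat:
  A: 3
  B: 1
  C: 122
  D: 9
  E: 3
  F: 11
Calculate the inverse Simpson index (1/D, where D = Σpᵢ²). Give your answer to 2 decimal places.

Total N = 3+1+122+9+3+11 = 149, so the proportions are 0.02013, 0.00671, 0.81879, 0.0604, 0.02013, 0.07383 (working shown to 5 dp, full precision carried).
D = 0.02013² + 0.00671² + 0.81879² + 0.0604² + 0.02013² + 0.07383² = 0.00041 + 0.00005 + 0.67042 + 0.00365 + 0.00041 + 0.00545 = 0.68037.
So 1/D = 1.4698, i.e. 1.47 to 2 decimal places.

1.47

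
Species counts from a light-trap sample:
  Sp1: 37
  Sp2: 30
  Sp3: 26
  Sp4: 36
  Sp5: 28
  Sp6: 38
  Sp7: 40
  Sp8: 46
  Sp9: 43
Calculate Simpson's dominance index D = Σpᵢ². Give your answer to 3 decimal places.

Total N = 37+30+26+36+28+38+40+46+43 = 324, so the proportions are 0.1142, 0.09259, 0.08025, 0.11111, 0.08642, 0.11728, 0.12346, 0.14198, 0.13272 (working shown to 5 dp, full precision carried).
D = 0.1142² + 0.09259² + 0.08025² + 0.11111² + 0.08642² + 0.11728² + 0.12346² + 0.14198² + 0.13272² = 0.01304 + 0.00857 + 0.00644 + 0.01235 + 0.00747 + 0.01376 + 0.01524 + 0.02016 + 0.01761 = 0.11464.
To 3 decimal places, D = 0.115.

0.115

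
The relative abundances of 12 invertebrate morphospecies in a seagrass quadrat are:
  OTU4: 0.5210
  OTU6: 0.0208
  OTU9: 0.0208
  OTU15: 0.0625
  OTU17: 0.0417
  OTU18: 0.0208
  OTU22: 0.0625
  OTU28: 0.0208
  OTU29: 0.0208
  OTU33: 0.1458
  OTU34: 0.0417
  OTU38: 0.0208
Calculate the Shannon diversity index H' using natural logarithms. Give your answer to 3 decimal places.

1.715

Each pᵢ ln pᵢ term (working shown to 5 dp, full precision carried): 0.521×(-0.65201)=-0.33969, 0.0208×(-3.87280)=-0.08055, 0.0208×(-3.87280)=-0.08055, 0.0625×(-2.77259)=-0.17329, 0.0417×(-3.17725)=-0.13249, 0.0208×(-3.87280)=-0.08055, 0.0625×(-2.77259)=-0.17329, 0.0208×(-3.87280)=-0.08055, 0.0208×(-3.87280)=-0.08055, 0.1458×(-1.92552)=-0.28074, 0.0417×(-3.17725)=-0.13249, 0.0208×(-3.87280)=-0.08055.
Sum = -1.71532, so H' = 1.715.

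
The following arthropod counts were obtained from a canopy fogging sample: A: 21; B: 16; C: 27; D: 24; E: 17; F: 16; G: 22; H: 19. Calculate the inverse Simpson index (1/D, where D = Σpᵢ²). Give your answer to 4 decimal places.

Total N = 21+16+27+24+17+16+22+19 = 162, so the proportions are 0.12962963, 0.09876543, 0.16666667, 0.14814815, 0.10493827, 0.09876543, 0.13580247, 0.11728395 (working shown to 8 dp, full precision carried).
D = 0.12962963² + 0.09876543² + 0.16666667² + 0.14814815² + 0.10493827² + 0.09876543² + 0.13580247² + 0.11728395² = 0.01680384 + 0.00975461 + 0.02777778 + 0.02194787 + 0.01101204 + 0.00975461 + 0.01844231 + 0.01375553 = 0.12924859.
So 1/D = 7.737028, i.e. 7.7370 to 4 decimal places.

7.7370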